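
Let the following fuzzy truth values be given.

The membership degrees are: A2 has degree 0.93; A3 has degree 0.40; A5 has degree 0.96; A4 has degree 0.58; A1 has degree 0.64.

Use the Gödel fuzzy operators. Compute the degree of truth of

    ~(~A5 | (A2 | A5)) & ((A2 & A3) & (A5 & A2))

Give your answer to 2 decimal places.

0.04

~A5 = 1 − 0.96 = 0.04
A2 | A5 = max(a, b) on (0.93, 0.96) = 0.96
~A5 | (A2 | A5) = max(a, b) on (0.04, 0.96) = 0.96
~(~A5 | (A2 | A5)) = 1 − 0.96 = 0.04
A2 & A3 = min(a, b) on (0.93, 0.40) = 0.40
A5 & A2 = min(a, b) on (0.96, 0.93) = 0.93
(A2 & A3) & (A5 & A2) = min(a, b) on (0.40, 0.93) = 0.40
~(~A5 | (A2 | A5)) & ((A2 & A3) & (A5 & A2)) = min(a, b) on (0.04, 0.40) = 0.04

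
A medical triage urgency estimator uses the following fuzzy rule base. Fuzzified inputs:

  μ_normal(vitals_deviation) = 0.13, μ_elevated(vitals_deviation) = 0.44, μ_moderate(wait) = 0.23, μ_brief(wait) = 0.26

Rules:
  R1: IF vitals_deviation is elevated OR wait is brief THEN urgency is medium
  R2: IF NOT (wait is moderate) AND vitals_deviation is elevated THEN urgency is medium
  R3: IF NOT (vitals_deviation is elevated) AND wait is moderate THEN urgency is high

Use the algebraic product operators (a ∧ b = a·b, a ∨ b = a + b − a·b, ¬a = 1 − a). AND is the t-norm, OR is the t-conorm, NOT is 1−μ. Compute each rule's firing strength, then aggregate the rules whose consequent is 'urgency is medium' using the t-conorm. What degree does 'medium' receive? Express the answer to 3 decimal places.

R1: elevated=0.44, brief=0.26; OR[a + b − a·b] → w = 0.5856
R2: ¬moderate=1−0.23=0.77, elevated=0.44; AND[a·b] → w = 0.3388
R3: ¬elevated=1−0.44=0.56, moderate=0.23; AND[a·b] → w = 0.1288
Rules with consequent 'medium': {R1, R2} → strengths 0.5856, 0.3388
Aggregate via t-conorm [a + b − a·b]: 0.7260

0.726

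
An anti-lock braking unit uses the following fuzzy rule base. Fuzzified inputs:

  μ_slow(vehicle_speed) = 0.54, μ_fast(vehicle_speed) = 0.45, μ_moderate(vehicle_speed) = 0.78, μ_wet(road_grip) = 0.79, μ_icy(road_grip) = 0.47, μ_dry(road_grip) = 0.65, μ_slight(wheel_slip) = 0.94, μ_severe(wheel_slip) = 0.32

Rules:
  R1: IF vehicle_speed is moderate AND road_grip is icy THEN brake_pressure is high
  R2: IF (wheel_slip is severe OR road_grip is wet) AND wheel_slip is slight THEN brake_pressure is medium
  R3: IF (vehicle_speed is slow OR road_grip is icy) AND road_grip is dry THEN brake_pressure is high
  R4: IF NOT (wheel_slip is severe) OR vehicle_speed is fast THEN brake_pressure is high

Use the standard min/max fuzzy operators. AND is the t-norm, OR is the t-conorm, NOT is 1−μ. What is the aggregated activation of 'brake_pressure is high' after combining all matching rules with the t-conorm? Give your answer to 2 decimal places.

R1: moderate=0.78, icy=0.47; AND[min(a, b)] → w = 0.47
R2: (severe=0.32 OR wet=0.79) = 0.79; AND[min(a, b)] with slight=0.94 → w = 0.79
R3: (slow=0.54 OR icy=0.47) = 0.54; AND[min(a, b)] with dry=0.65 → w = 0.54
R4: ¬severe=1−0.32=0.68, fast=0.45; OR[max(a, b)] → w = 0.68
Rules with consequent 'high': {R1, R3, R4} → strengths 0.47, 0.54, 0.68
Aggregate via t-conorm [max(a, b)]: 0.68

0.68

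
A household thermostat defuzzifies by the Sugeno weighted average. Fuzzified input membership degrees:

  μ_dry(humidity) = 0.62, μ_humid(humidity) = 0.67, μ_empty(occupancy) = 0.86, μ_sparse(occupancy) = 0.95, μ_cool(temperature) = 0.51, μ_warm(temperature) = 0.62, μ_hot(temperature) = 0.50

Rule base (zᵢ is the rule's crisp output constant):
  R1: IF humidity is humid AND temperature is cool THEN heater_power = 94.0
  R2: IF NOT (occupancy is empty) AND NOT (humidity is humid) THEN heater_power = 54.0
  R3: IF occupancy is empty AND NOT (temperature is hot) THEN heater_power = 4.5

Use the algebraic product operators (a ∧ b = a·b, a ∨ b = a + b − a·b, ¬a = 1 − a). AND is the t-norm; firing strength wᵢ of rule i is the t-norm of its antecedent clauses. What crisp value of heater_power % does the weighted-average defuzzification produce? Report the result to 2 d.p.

44.69

R1 (z=94.0): humid=0.67, cool=0.51; AND[a·b] → w = 0.3417
R2 (z=54.0): ¬empty=1−0.86=0.14, ¬humid=1−0.67=0.33; AND[a·b] → w = 0.0462
R3 (z=4.5): empty=0.86, ¬hot=1−0.50=0.50; AND[a·b] → w = 0.4300
Weighted average = (0.3417·94.0 + 0.0462·54.0 + 0.4300·4.5) / (0.3417 + 0.0462 + 0.4300)
  = 36.5496 / 0.8179 = 44.69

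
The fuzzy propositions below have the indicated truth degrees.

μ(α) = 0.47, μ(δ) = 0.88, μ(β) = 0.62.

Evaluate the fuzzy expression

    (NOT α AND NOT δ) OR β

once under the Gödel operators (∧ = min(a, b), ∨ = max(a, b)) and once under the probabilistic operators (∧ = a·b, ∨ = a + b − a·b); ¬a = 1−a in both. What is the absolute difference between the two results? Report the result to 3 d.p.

Under Gödel:
  NOT α = 1 − 0.47 = 0.53
  NOT δ = 1 − 0.88 = 0.12
  NOT α AND NOT δ = min(a, b) on (0.53, 0.12) = 0.12
  (NOT α AND NOT δ) OR β = max(a, b) on (0.12, 0.62) = 0.62
  → value = 0.6200
Under probabilistic:
  NOT α = 1 − 0.4700 = 0.5300
  NOT δ = 1 − 0.8800 = 0.1200
  NOT α AND NOT δ = a·b on (0.5300, 0.1200) = 0.0636
  (NOT α AND NOT δ) OR β = a + b − a·b on (0.0636, 0.6200) = 0.6442
  → value = 0.6442
|0.6200 − 0.6442| = 0.024

0.024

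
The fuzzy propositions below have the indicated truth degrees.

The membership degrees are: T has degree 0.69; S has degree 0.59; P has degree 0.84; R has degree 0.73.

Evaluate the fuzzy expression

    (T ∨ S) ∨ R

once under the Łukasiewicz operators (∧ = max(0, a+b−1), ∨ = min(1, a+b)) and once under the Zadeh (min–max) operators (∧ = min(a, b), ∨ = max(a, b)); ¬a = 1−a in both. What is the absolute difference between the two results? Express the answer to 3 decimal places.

0.270

Under Łukasiewicz:
  T ∨ S = min(1, a+b) on (0.69, 0.59) = 1.00
  (T ∨ S) ∨ R = min(1, a+b) on (1.00, 0.73) = 1.00
  → value = 1.0000
Under Zadeh (min–max):
  T ∨ S = max(a, b) on (0.69, 0.59) = 0.69
  (T ∨ S) ∨ R = max(a, b) on (0.69, 0.73) = 0.73
  → value = 0.7300
|1.0000 − 0.7300| = 0.270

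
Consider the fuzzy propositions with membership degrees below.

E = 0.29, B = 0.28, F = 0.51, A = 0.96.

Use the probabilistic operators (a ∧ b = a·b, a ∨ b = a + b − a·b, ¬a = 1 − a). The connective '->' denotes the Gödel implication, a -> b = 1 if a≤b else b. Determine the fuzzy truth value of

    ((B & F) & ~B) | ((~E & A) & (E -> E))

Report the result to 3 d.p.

B & F = a·b on (0.2800, 0.5100) = 0.1428
~B = 1 − 0.2800 = 0.7200
(B & F) & ~B = a·b on (0.1428, 0.7200) = 0.1028
~E = 1 − 0.2900 = 0.7100
~E & A = a·b on (0.7100, 0.9600) = 0.6816
E -> E  [Gödel: 1 if a≤b else b] with a=0.2900, b=0.2900 → 1.0000
(~E & A) & (E -> E) = a·b on (0.6816, 1.0000) = 0.6816
((B & F) & ~B) | ((~E & A) & (E -> E)) = a + b − a·b on (0.1028, 0.6816) = 0.7143

0.714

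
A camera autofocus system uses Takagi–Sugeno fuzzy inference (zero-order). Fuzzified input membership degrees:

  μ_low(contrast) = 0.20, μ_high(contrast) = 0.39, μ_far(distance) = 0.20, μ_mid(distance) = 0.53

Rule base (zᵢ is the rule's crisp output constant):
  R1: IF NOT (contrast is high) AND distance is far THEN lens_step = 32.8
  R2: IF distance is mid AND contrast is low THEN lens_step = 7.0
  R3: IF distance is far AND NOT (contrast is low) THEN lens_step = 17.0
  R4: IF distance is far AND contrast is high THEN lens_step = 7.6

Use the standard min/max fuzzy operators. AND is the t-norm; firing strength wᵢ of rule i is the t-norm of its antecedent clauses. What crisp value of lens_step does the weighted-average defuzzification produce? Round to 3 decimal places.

R1 (z=32.8): ¬high=1−0.39=0.61, far=0.20; AND[min(a, b)] → w = 0.20
R2 (z=7.0): mid=0.53, low=0.20; AND[min(a, b)] → w = 0.20
R3 (z=17.0): far=0.20, ¬low=1−0.20=0.80; AND[min(a, b)] → w = 0.20
R4 (z=7.6): far=0.20, high=0.39; AND[min(a, b)] → w = 0.20
Weighted average = (0.20·32.8 + 0.20·7.0 + 0.20·17.0 + 0.20·7.6) / (0.20 + 0.20 + 0.20 + 0.20)
  = 12.8800 / 0.8000 = 16.100

16.100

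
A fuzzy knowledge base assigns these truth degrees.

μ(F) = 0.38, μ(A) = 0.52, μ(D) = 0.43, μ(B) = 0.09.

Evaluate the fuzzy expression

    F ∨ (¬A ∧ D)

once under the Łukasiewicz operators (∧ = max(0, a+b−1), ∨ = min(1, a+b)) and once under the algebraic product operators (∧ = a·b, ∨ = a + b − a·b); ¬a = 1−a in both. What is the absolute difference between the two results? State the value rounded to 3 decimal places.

0.128

Under Łukasiewicz:
  ¬A = 1 − 0.52 = 0.48
  ¬A ∧ D = max(0, a+b−1) on (0.48, 0.43) = 0.00
  F ∨ (¬A ∧ D) = min(1, a+b) on (0.38, 0.00) = 0.38
  → value = 0.3800
Under algebraic product:
  ¬A = 1 − 0.5200 = 0.4800
  ¬A ∧ D = a·b on (0.4800, 0.4300) = 0.2064
  F ∨ (¬A ∧ D) = a + b − a·b on (0.3800, 0.2064) = 0.5080
  → value = 0.5080
|0.3800 − 0.5080| = 0.128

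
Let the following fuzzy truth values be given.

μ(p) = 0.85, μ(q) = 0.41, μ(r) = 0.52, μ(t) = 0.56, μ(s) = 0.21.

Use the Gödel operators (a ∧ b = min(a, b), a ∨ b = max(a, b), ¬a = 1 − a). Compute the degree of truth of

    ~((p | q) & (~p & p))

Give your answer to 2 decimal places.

p | q = max(a, b) on (0.85, 0.41) = 0.85
~p = 1 − 0.85 = 0.15
~p & p = min(a, b) on (0.15, 0.85) = 0.15
(p | q) & (~p & p) = min(a, b) on (0.85, 0.15) = 0.15
~((p | q) & (~p & p)) = 1 − 0.15 = 0.85

0.85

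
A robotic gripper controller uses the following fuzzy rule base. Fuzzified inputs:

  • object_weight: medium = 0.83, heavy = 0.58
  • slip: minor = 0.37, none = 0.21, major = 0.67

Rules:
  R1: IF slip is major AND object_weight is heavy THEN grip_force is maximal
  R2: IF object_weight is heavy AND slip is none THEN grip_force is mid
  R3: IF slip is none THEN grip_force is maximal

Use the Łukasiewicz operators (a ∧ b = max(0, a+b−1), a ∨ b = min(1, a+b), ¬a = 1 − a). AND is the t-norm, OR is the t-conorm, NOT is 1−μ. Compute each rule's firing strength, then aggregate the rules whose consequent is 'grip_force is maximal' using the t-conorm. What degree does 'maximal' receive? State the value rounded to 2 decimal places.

0.46

R1: major=0.67, heavy=0.58; AND[max(0, a+b−1)] → w = 0.25
R2: heavy=0.58, none=0.21; AND[max(0, a+b−1)] → w = 0.00
R3: none=0.21 → w = 0.21
Rules with consequent 'maximal': {R1, R3} → strengths 0.25, 0.21
Aggregate via t-conorm [min(1, a+b)]: 0.46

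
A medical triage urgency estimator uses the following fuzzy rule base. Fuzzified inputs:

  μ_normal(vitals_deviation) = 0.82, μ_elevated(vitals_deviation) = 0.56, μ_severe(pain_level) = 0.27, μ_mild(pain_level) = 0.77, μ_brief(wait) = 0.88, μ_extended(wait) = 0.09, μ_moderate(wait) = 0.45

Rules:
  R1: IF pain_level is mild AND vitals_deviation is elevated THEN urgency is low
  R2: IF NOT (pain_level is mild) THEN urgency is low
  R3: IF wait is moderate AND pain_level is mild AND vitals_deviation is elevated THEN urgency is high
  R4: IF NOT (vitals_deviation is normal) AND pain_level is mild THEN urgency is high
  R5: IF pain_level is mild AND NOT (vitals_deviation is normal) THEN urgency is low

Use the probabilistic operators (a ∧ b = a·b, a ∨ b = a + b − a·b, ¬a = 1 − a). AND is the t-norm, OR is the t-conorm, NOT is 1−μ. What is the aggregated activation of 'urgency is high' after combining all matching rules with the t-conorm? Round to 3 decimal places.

R1: mild=0.77, elevated=0.56; AND[a·b] → w = 0.4312
R2: ¬mild=1−0.77=0.23 → w = 0.2300
R3: moderate=0.45, mild=0.77, elevated=0.56; AND[a·b] → w = 0.1940
R4: ¬normal=1−0.82=0.18, mild=0.77; AND[a·b] → w = 0.1386
R5: mild=0.77, ¬normal=1−0.82=0.18; AND[a·b] → w = 0.1386
Rules with consequent 'high': {R3, R4} → strengths 0.1940, 0.1386
Aggregate via t-conorm [a + b − a·b]: 0.3057

0.306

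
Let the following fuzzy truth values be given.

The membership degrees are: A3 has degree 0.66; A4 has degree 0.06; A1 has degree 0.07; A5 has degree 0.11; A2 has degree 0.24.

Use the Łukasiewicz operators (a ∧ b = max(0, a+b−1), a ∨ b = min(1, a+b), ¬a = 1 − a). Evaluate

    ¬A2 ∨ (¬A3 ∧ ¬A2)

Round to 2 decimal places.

¬A2 = 1 − 0.24 = 0.76
¬A3 = 1 − 0.66 = 0.34
¬A2 = 1 − 0.24 = 0.76
¬A3 ∧ ¬A2 = max(0, a+b−1) on (0.34, 0.76) = 0.10
¬A2 ∨ (¬A3 ∧ ¬A2) = min(1, a+b) on (0.76, 0.10) = 0.86

0.86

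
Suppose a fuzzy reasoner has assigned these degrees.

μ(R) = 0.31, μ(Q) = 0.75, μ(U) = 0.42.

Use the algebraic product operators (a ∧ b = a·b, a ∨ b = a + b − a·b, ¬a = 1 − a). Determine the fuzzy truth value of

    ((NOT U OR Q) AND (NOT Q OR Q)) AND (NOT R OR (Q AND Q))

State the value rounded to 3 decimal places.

0.629

NOT U = 1 − 0.4200 = 0.5800
NOT U OR Q = a + b − a·b on (0.5800, 0.7500) = 0.8950
NOT Q = 1 − 0.7500 = 0.2500
NOT Q OR Q = a + b − a·b on (0.2500, 0.7500) = 0.8125
(NOT U OR Q) AND (NOT Q OR Q) = a·b on (0.8950, 0.8125) = 0.7272
NOT R = 1 − 0.3100 = 0.6900
Q AND Q = a·b on (0.7500, 0.7500) = 0.5625
NOT R OR (Q AND Q) = a + b − a·b on (0.6900, 0.5625) = 0.8644
((NOT U OR Q) AND (NOT Q OR Q)) AND (NOT R OR (Q AND Q)) = a·b on (0.7272, 0.8644) = 0.6286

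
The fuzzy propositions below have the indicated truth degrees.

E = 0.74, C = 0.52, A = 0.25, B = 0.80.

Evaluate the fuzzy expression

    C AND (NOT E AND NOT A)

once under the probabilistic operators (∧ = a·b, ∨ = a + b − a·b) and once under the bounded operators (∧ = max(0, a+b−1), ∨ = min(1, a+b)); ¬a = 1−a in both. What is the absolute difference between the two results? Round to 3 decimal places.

0.101

Under probabilistic:
  NOT E = 1 − 0.7400 = 0.2600
  NOT A = 1 − 0.2500 = 0.7500
  NOT E AND NOT A = a·b on (0.2600, 0.7500) = 0.1950
  C AND (NOT E AND NOT A) = a·b on (0.5200, 0.1950) = 0.1014
  → value = 0.1014
Under bounded:
  NOT E = 1 − 0.74 = 0.26
  NOT A = 1 − 0.25 = 0.75
  NOT E AND NOT A = max(0, a+b−1) on (0.26, 0.75) = 0.01
  C AND (NOT E AND NOT A) = max(0, a+b−1) on (0.52, 0.01) = 0.00
  → value = 0.0000
|0.1014 − 0.0000| = 0.101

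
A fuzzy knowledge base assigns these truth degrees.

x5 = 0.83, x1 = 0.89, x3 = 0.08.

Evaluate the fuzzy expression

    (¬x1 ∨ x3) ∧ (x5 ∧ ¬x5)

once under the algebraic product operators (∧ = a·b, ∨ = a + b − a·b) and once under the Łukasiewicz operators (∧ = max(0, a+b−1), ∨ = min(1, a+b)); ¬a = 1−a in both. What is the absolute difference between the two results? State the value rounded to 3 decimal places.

0.026

Under algebraic product:
  ¬x1 = 1 − 0.8900 = 0.1100
  ¬x1 ∨ x3 = a + b − a·b on (0.1100, 0.0800) = 0.1812
  ¬x5 = 1 − 0.8300 = 0.1700
  x5 ∧ ¬x5 = a·b on (0.8300, 0.1700) = 0.1411
  (¬x1 ∨ x3) ∧ (x5 ∧ ¬x5) = a·b on (0.1812, 0.1411) = 0.0256
  → value = 0.0256
Under Łukasiewicz:
  ¬x1 = 1 − 0.89 = 0.11
  ¬x1 ∨ x3 = min(1, a+b) on (0.11, 0.08) = 0.19
  ¬x5 = 1 − 0.83 = 0.17
  x5 ∧ ¬x5 = max(0, a+b−1) on (0.83, 0.17) = 0.00
  (¬x1 ∨ x3) ∧ (x5 ∧ ¬x5) = max(0, a+b−1) on (0.19, 0.00) = 0.00
  → value = 0.0000
|0.0256 − 0.0000| = 0.026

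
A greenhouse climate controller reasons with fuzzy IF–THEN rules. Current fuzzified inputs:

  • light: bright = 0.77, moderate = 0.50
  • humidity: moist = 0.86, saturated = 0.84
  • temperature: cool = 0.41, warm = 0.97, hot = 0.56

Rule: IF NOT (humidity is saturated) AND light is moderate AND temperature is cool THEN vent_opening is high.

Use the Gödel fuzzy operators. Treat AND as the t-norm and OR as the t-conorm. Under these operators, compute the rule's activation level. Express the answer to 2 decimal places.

0.16

firing strength: ¬saturated=1−0.84=0.16, moderate=0.50, cool=0.41; AND[min(a, b)] → w = 0.16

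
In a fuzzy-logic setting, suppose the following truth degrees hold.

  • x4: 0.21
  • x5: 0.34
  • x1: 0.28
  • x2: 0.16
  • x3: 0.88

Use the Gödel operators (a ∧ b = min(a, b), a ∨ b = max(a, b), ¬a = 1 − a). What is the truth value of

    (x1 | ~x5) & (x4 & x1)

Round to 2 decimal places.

0.21

~x5 = 1 − 0.34 = 0.66
x1 | ~x5 = max(a, b) on (0.28, 0.66) = 0.66
x4 & x1 = min(a, b) on (0.21, 0.28) = 0.21
(x1 | ~x5) & (x4 & x1) = min(a, b) on (0.66, 0.21) = 0.21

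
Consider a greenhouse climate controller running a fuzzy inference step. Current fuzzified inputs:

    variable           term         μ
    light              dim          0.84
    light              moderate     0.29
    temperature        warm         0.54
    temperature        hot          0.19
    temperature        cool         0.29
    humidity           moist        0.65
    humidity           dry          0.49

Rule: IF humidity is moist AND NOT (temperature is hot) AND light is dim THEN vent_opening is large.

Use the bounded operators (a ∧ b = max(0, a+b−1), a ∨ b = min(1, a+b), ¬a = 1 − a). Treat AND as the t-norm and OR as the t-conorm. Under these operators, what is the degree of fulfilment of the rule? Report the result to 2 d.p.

firing strength: moist=0.65, ¬hot=1−0.19=0.81, dim=0.84; AND[max(0, a+b−1)] → w = 0.30

0.30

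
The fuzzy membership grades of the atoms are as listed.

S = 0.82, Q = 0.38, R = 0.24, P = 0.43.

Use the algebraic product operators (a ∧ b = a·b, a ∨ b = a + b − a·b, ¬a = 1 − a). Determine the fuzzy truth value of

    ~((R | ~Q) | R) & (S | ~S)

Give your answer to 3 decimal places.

0.187

~Q = 1 − 0.3800 = 0.6200
R | ~Q = a + b − a·b on (0.2400, 0.6200) = 0.7112
(R | ~Q) | R = a + b − a·b on (0.7112, 0.2400) = 0.7805
~((R | ~Q) | R) = 1 − 0.7805 = 0.2195
~S = 1 − 0.8200 = 0.1800
S | ~S = a + b − a·b on (0.8200, 0.1800) = 0.8524
~((R | ~Q) | R) & (S | ~S) = a·b on (0.2195, 0.8524) = 0.1871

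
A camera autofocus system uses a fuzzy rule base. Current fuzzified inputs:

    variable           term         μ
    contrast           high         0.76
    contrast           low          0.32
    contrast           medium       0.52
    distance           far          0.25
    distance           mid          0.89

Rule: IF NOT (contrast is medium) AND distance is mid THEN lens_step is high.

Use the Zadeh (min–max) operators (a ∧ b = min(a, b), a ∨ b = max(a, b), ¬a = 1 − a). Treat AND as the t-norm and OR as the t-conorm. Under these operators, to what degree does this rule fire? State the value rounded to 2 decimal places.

0.48

firing strength: ¬medium=1−0.52=0.48, mid=0.89; AND[min(a, b)] → w = 0.48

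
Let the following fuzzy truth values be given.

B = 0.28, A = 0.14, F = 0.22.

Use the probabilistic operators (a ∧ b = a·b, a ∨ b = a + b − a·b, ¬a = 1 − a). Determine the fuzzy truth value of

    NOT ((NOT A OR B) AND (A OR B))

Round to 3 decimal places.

NOT A = 1 − 0.1400 = 0.8600
NOT A OR B = a + b − a·b on (0.8600, 0.2800) = 0.8992
A OR B = a + b − a·b on (0.1400, 0.2800) = 0.3808
(NOT A OR B) AND (A OR B) = a·b on (0.8992, 0.3808) = 0.3424
NOT ((NOT A OR B) AND (A OR B)) = 1 − 0.3424 = 0.6576

0.658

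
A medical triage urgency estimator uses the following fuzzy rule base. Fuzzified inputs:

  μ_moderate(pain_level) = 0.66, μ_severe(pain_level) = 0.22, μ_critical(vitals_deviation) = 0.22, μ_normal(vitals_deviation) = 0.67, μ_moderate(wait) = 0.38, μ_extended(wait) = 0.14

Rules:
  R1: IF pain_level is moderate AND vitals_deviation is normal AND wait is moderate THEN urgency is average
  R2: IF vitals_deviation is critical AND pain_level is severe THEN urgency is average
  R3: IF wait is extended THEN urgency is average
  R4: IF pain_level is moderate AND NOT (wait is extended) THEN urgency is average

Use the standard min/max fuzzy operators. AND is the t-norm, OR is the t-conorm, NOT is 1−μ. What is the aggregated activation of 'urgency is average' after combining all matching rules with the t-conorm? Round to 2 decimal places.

R1: moderate=0.66, normal=0.67, moderate=0.38; AND[min(a, b)] → w = 0.38
R2: critical=0.22, severe=0.22; AND[min(a, b)] → w = 0.22
R3: extended=0.14 → w = 0.14
R4: moderate=0.66, ¬extended=1−0.14=0.86; AND[min(a, b)] → w = 0.66
Rules with consequent 'average': {R1, R2, R3, R4} → strengths 0.38, 0.22, 0.14, 0.66
Aggregate via t-conorm [max(a, b)]: 0.66

0.66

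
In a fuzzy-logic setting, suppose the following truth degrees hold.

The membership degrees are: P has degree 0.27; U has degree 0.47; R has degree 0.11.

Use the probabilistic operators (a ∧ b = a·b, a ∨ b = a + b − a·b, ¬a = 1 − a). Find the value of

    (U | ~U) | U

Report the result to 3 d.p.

~U = 1 − 0.4700 = 0.5300
U | ~U = a + b − a·b on (0.4700, 0.5300) = 0.7509
(U | ~U) | U = a + b − a·b on (0.7509, 0.4700) = 0.8680

0.868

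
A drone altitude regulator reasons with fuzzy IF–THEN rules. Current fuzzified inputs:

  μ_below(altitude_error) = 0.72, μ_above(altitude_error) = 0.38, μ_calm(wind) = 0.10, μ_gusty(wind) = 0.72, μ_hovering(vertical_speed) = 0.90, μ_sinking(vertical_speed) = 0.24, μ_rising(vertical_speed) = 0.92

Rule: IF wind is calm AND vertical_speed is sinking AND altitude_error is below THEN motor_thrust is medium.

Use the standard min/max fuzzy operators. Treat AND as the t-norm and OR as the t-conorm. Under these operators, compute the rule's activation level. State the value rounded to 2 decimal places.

firing strength: calm=0.10, sinking=0.24, below=0.72; AND[min(a, b)] → w = 0.10

0.10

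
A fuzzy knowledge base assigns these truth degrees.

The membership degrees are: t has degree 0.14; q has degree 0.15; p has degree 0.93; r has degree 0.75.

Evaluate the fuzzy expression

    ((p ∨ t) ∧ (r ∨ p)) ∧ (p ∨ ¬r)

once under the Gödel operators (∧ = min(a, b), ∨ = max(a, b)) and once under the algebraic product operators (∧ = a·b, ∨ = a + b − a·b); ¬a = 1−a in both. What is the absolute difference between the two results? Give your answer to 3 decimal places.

0.055

Under Gödel:
  p ∨ t = max(a, b) on (0.93, 0.14) = 0.93
  r ∨ p = max(a, b) on (0.75, 0.93) = 0.93
  (p ∨ t) ∧ (r ∨ p) = min(a, b) on (0.93, 0.93) = 0.93
  ¬r = 1 − 0.75 = 0.25
  p ∨ ¬r = max(a, b) on (0.93, 0.25) = 0.93
  ((p ∨ t) ∧ (r ∨ p)) ∧ (p ∨ ¬r) = min(a, b) on (0.93, 0.93) = 0.93
  → value = 0.9300
Under algebraic product:
  p ∨ t = a + b − a·b on (0.9300, 0.1400) = 0.9398
  r ∨ p = a + b − a·b on (0.7500, 0.9300) = 0.9825
  (p ∨ t) ∧ (r ∨ p) = a·b on (0.9398, 0.9825) = 0.9234
  ¬r = 1 − 0.7500 = 0.2500
  p ∨ ¬r = a + b − a·b on (0.9300, 0.2500) = 0.9475
  ((p ∨ t) ∧ (r ∨ p)) ∧ (p ∨ ¬r) = a·b on (0.9234, 0.9475) = 0.8749
  → value = 0.8749
|0.9300 − 0.8749| = 0.055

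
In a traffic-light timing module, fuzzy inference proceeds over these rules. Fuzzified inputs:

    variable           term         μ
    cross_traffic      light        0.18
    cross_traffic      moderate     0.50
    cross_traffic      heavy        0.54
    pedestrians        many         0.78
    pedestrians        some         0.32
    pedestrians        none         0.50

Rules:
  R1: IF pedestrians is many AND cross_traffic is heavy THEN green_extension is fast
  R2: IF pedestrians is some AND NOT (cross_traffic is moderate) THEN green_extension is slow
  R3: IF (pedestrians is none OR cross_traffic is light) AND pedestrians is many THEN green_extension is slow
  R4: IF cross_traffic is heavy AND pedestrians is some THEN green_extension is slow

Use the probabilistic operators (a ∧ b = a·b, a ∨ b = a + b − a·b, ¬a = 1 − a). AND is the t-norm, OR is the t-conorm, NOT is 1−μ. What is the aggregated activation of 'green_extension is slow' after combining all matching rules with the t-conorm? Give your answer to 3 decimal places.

0.625

R1: many=0.78, heavy=0.54; AND[a·b] → w = 0.4212
R2: some=0.32, ¬moderate=1−0.50=0.50; AND[a·b] → w = 0.1600
R3: (none=0.50 OR light=0.18) = 0.5900; AND[a·b] with many=0.78 → w = 0.4602
R4: heavy=0.54, some=0.32; AND[a·b] → w = 0.1728
Rules with consequent 'slow': {R2, R3, R4} → strengths 0.1600, 0.4602, 0.1728
Aggregate via t-conorm [a + b − a·b]: 0.6249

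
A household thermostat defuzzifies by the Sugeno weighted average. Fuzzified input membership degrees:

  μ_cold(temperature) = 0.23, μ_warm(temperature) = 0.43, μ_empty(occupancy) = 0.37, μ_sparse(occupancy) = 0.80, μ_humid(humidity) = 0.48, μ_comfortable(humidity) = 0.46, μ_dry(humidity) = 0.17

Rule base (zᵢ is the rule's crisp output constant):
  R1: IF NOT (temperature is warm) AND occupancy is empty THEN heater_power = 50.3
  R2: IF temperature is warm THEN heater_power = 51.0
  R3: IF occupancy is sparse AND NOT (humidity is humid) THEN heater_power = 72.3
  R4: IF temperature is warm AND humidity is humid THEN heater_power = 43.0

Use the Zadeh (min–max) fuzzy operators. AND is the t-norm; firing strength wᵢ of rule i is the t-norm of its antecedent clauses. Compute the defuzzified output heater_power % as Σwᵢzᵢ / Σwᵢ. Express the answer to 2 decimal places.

55.22

R1 (z=50.3): ¬warm=1−0.43=0.57, empty=0.37; AND[min(a, b)] → w = 0.37
R2 (z=51.0): warm=0.43 → w = 0.43
R3 (z=72.3): sparse=0.80, ¬humid=1−0.48=0.52; AND[min(a, b)] → w = 0.52
R4 (z=43.0): warm=0.43, humid=0.48; AND[min(a, b)] → w = 0.43
Weighted average = (0.37·50.3 + 0.43·51.0 + 0.52·72.3 + 0.43·43.0) / (0.37 + 0.43 + 0.52 + 0.43)
  = 96.6270 / 1.7500 = 55.22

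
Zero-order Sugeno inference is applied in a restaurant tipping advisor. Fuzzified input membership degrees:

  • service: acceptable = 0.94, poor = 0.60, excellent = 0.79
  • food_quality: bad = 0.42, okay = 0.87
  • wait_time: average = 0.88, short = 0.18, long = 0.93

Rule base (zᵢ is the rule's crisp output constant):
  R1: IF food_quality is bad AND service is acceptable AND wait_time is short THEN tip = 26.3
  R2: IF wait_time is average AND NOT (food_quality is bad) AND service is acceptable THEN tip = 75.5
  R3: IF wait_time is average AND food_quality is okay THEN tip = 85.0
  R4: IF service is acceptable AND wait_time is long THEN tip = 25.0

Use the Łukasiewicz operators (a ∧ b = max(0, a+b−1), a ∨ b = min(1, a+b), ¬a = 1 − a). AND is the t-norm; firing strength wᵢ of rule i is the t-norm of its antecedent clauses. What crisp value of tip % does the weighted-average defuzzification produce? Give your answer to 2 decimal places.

R1 (z=26.3): bad=0.42, acceptable=0.94, short=0.18; AND[max(0, a+b−1)] → w = 0.00
R2 (z=75.5): average=0.88, ¬bad=1−0.42=0.58, acceptable=0.94; AND[max(0, a+b−1)] → w = 0.40
R3 (z=85.0): average=0.88, okay=0.87; AND[max(0, a+b−1)] → w = 0.75
R4 (z=25.0): acceptable=0.94, long=0.93; AND[max(0, a+b−1)] → w = 0.87
Weighted average = (0.00·26.3 + 0.40·75.5 + 0.75·85.0 + 0.87·25.0) / (0.00 + 0.40 + 0.75 + 0.87)
  = 115.7000 / 2.0200 = 57.28

57.28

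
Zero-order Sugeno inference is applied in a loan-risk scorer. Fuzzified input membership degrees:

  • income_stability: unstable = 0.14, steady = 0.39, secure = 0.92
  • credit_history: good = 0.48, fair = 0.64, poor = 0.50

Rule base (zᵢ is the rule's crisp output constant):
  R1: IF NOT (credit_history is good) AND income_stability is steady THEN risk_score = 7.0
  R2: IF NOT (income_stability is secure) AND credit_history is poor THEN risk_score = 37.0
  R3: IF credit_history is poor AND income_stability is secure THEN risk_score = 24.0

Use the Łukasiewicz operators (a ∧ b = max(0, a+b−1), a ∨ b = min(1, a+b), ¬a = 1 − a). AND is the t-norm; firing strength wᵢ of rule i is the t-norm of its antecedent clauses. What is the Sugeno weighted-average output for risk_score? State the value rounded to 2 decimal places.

24.00

R1 (z=7.0): ¬good=1−0.48=0.52, steady=0.39; AND[max(0, a+b−1)] → w = 0.00
R2 (z=37.0): ¬secure=1−0.92=0.08, poor=0.50; AND[max(0, a+b−1)] → w = 0.00
R3 (z=24.0): poor=0.50, secure=0.92; AND[max(0, a+b−1)] → w = 0.42
Weighted average = (0.00·7.0 + 0.00·37.0 + 0.42·24.0) / (0.00 + 0.00 + 0.42)
  = 10.0800 / 0.4200 = 24.00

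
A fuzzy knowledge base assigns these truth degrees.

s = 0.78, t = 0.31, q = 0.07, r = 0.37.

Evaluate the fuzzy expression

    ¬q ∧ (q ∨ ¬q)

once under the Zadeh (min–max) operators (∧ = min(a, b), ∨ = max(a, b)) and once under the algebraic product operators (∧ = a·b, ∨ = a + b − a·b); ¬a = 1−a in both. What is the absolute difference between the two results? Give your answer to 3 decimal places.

0.061

Under Zadeh (min–max):
  ¬q = 1 − 0.07 = 0.93
  ¬q = 1 − 0.07 = 0.93
  q ∨ ¬q = max(a, b) on (0.07, 0.93) = 0.93
  ¬q ∧ (q ∨ ¬q) = min(a, b) on (0.93, 0.93) = 0.93
  → value = 0.9300
Under algebraic product:
  ¬q = 1 − 0.0700 = 0.9300
  ¬q = 1 − 0.0700 = 0.9300
  q ∨ ¬q = a + b − a·b on (0.0700, 0.9300) = 0.9349
  ¬q ∧ (q ∨ ¬q) = a·b on (0.9300, 0.9349) = 0.8695
  → value = 0.8695
|0.9300 − 0.8695| = 0.061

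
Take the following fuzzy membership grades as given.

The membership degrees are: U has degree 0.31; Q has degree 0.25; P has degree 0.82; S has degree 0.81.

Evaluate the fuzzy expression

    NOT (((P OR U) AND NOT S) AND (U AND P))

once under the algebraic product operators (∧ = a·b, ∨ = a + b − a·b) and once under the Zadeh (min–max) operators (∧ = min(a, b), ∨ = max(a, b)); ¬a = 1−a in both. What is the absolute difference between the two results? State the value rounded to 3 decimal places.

0.148

Under algebraic product:
  P OR U = a + b − a·b on (0.8200, 0.3100) = 0.8758
  NOT S = 1 − 0.8100 = 0.1900
  (P OR U) AND NOT S = a·b on (0.8758, 0.1900) = 0.1664
  U AND P = a·b on (0.3100, 0.8200) = 0.2542
  ((P OR U) AND NOT S) AND (U AND P) = a·b on (0.1664, 0.2542) = 0.0423
  NOT (((P OR U) AND NOT S) AND (U AND P)) = 1 − 0.0423 = 0.9577
  → value = 0.9577
Under Zadeh (min–max):
  P OR U = max(a, b) on (0.82, 0.31) = 0.82
  NOT S = 1 − 0.81 = 0.19
  (P OR U) AND NOT S = min(a, b) on (0.82, 0.19) = 0.19
  U AND P = min(a, b) on (0.31, 0.82) = 0.31
  ((P OR U) AND NOT S) AND (U AND P) = min(a, b) on (0.19, 0.31) = 0.19
  NOT (((P OR U) AND NOT S) AND (U AND P)) = 1 − 0.19 = 0.81
  → value = 0.8100
|0.9577 − 0.8100| = 0.148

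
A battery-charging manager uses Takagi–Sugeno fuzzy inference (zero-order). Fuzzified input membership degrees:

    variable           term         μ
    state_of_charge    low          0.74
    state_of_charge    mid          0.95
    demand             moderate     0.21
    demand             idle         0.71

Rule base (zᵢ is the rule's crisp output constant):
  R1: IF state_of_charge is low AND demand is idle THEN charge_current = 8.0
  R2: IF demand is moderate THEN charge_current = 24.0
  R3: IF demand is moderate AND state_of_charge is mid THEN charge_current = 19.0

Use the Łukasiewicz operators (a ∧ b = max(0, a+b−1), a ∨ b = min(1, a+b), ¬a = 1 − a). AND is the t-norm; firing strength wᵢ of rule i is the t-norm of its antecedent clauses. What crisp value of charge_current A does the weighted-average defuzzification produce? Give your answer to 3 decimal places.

14.244

R1 (z=8.0): low=0.74, idle=0.71; AND[max(0, a+b−1)] → w = 0.45
R2 (z=24.0): moderate=0.21 → w = 0.21
R3 (z=19.0): moderate=0.21, mid=0.95; AND[max(0, a+b−1)] → w = 0.16
Weighted average = (0.45·8.0 + 0.21·24.0 + 0.16·19.0) / (0.45 + 0.21 + 0.16)
  = 11.6800 / 0.8200 = 14.244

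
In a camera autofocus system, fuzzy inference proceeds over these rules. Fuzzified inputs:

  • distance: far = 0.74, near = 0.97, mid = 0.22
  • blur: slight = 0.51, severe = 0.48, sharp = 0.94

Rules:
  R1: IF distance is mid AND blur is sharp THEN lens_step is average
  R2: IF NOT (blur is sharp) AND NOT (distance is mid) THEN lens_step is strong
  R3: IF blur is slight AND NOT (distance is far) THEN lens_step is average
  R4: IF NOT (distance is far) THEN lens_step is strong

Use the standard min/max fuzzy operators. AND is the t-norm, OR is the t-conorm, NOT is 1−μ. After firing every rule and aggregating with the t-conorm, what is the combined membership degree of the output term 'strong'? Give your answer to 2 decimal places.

R1: mid=0.22, sharp=0.94; AND[min(a, b)] → w = 0.22
R2: ¬sharp=1−0.94=0.06, ¬mid=1−0.22=0.78; AND[min(a, b)] → w = 0.06
R3: slight=0.51, ¬far=1−0.74=0.26; AND[min(a, b)] → w = 0.26
R4: ¬far=1−0.74=0.26 → w = 0.26
Rules with consequent 'strong': {R2, R4} → strengths 0.06, 0.26
Aggregate via t-conorm [max(a, b)]: 0.26

0.26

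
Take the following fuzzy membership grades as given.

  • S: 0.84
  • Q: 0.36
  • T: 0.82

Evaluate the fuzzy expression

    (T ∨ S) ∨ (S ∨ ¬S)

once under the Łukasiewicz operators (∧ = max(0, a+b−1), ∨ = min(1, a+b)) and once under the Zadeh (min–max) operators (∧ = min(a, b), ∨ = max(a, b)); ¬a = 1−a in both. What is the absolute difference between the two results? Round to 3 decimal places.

Under Łukasiewicz:
  T ∨ S = min(1, a+b) on (0.82, 0.84) = 1.00
  ¬S = 1 − 0.84 = 0.16
  S ∨ ¬S = min(1, a+b) on (0.84, 0.16) = 1.00
  (T ∨ S) ∨ (S ∨ ¬S) = min(1, a+b) on (1.00, 1.00) = 1.00
  → value = 1.0000
Under Zadeh (min–max):
  T ∨ S = max(a, b) on (0.82, 0.84) = 0.84
  ¬S = 1 − 0.84 = 0.16
  S ∨ ¬S = max(a, b) on (0.84, 0.16) = 0.84
  (T ∨ S) ∨ (S ∨ ¬S) = max(a, b) on (0.84, 0.84) = 0.84
  → value = 0.8400
|1.0000 − 0.8400| = 0.160

0.160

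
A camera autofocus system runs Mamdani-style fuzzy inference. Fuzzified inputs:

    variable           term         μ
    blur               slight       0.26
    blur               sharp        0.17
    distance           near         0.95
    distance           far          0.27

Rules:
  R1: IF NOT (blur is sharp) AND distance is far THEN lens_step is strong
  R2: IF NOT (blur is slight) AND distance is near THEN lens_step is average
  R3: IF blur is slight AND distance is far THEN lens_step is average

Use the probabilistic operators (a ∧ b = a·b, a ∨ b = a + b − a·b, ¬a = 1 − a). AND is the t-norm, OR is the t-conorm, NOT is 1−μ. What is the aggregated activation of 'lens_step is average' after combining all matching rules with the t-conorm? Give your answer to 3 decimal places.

R1: ¬sharp=1−0.17=0.83, far=0.27; AND[a·b] → w = 0.2241
R2: ¬slight=1−0.26=0.74, near=0.95; AND[a·b] → w = 0.7030
R3: slight=0.26, far=0.27; AND[a·b] → w = 0.0702
Rules with consequent 'average': {R2, R3} → strengths 0.7030, 0.0702
Aggregate via t-conorm [a + b − a·b]: 0.7238

0.724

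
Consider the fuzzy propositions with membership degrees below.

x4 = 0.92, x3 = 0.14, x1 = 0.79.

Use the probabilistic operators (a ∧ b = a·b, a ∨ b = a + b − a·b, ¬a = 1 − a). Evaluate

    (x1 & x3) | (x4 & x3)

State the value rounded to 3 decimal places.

0.225

x1 & x3 = a·b on (0.7900, 0.1400) = 0.1106
x4 & x3 = a·b on (0.9200, 0.1400) = 0.1288
(x1 & x3) | (x4 & x3) = a + b − a·b on (0.1106, 0.1288) = 0.2252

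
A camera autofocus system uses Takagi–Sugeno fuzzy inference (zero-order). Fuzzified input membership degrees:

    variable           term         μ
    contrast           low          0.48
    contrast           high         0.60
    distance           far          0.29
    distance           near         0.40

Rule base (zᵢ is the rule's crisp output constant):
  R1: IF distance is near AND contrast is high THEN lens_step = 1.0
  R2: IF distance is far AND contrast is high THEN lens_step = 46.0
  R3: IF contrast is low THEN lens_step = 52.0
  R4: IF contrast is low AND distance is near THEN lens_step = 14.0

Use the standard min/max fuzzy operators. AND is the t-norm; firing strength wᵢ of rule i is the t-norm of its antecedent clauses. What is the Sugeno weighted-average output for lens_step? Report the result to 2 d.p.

28.22

R1 (z=1.0): near=0.40, high=0.60; AND[min(a, b)] → w = 0.40
R2 (z=46.0): far=0.29, high=0.60; AND[min(a, b)] → w = 0.29
R3 (z=52.0): low=0.48 → w = 0.48
R4 (z=14.0): low=0.48, near=0.40; AND[min(a, b)] → w = 0.40
Weighted average = (0.40·1.0 + 0.29·46.0 + 0.48·52.0 + 0.40·14.0) / (0.40 + 0.29 + 0.48 + 0.40)
  = 44.3000 / 1.5700 = 28.22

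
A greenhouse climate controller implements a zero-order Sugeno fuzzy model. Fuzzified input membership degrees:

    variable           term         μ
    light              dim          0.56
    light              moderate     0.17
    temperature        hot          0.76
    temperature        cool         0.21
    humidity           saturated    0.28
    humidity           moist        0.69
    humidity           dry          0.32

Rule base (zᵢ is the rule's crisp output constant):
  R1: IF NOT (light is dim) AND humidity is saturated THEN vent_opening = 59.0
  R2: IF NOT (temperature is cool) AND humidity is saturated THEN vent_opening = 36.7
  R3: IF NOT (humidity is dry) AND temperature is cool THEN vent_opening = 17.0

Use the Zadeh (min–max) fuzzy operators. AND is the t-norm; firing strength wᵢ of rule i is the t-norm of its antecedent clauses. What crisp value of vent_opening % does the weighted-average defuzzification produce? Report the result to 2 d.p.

39.44

R1 (z=59.0): ¬dim=1−0.56=0.44, saturated=0.28; AND[min(a, b)] → w = 0.28
R2 (z=36.7): ¬cool=1−0.21=0.79, saturated=0.28; AND[min(a, b)] → w = 0.28
R3 (z=17.0): ¬dry=1−0.32=0.68, cool=0.21; AND[min(a, b)] → w = 0.21
Weighted average = (0.28·59.0 + 0.28·36.7 + 0.21·17.0) / (0.28 + 0.28 + 0.21)
  = 30.3660 / 0.7700 = 39.44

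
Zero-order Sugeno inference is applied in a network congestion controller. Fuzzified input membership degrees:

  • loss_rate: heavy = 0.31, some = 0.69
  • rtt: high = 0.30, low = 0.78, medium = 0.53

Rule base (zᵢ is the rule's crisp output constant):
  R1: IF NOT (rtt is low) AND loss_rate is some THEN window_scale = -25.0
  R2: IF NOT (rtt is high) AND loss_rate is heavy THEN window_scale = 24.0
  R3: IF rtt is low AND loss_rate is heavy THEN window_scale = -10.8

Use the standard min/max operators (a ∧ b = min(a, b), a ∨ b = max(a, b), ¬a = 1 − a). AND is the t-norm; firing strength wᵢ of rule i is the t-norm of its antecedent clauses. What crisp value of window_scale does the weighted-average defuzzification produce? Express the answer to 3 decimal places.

-1.676

R1 (z=-25.0): ¬low=1−0.78=0.22, some=0.69; AND[min(a, b)] → w = 0.22
R2 (z=24.0): ¬high=1−0.30=0.70, heavy=0.31; AND[min(a, b)] → w = 0.31
R3 (z=-10.8): low=0.78, heavy=0.31; AND[min(a, b)] → w = 0.31
Weighted average = (0.22·-25.0 + 0.31·24.0 + 0.31·-10.8) / (0.22 + 0.31 + 0.31)
  = -1.4080 / 0.8400 = -1.676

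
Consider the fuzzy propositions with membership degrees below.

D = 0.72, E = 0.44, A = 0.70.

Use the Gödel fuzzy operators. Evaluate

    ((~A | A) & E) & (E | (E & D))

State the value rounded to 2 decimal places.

0.44

~A = 1 − 0.70 = 0.30
~A | A = max(a, b) on (0.30, 0.70) = 0.70
(~A | A) & E = min(a, b) on (0.70, 0.44) = 0.44
E & D = min(a, b) on (0.44, 0.72) = 0.44
E | (E & D) = max(a, b) on (0.44, 0.44) = 0.44
((~A | A) & E) & (E | (E & D)) = min(a, b) on (0.44, 0.44) = 0.44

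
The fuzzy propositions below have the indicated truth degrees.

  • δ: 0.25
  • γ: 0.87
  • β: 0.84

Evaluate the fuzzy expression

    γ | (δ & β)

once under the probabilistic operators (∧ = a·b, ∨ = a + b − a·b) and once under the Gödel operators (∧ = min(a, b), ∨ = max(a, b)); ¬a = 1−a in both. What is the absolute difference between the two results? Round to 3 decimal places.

0.027

Under probabilistic:
  δ & β = a·b on (0.2500, 0.8400) = 0.2100
  γ | (δ & β) = a + b − a·b on (0.8700, 0.2100) = 0.8973
  → value = 0.8973
Under Gödel:
  δ & β = min(a, b) on (0.25, 0.84) = 0.25
  γ | (δ & β) = max(a, b) on (0.87, 0.25) = 0.87
  → value = 0.8700
|0.8973 − 0.8700| = 0.027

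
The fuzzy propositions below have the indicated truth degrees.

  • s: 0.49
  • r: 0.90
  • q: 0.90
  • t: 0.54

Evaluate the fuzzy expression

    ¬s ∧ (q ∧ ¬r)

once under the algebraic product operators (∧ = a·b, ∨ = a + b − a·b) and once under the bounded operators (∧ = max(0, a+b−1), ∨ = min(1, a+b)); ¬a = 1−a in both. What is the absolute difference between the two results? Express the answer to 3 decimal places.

0.046

Under algebraic product:
  ¬s = 1 − 0.4900 = 0.5100
  ¬r = 1 − 0.9000 = 0.1000
  q ∧ ¬r = a·b on (0.9000, 0.1000) = 0.0900
  ¬s ∧ (q ∧ ¬r) = a·b on (0.5100, 0.0900) = 0.0459
  → value = 0.0459
Under bounded:
  ¬s = 1 − 0.49 = 0.51
  ¬r = 1 − 0.90 = 0.10
  q ∧ ¬r = max(0, a+b−1) on (0.90, 0.10) = 0.00
  ¬s ∧ (q ∧ ¬r) = max(0, a+b−1) on (0.51, 0.00) = 0.00
  → value = 0.0000
|0.0459 − 0.0000| = 0.046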